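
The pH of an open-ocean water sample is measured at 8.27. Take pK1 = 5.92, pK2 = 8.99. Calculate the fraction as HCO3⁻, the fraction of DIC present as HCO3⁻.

α₁ = 1 / (1 + [H⁺]/K1 + K2/[H⁺]) = 1 / (1 + 10^-2.35 + 10^-0.72)
   = 1 / (1 + 0.0044668 + 0.19055) = 1/1.1950 = 0.8368

α₁ = 0.837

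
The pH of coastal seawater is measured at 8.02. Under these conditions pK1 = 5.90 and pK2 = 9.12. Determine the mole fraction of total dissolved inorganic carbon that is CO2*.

α₀ = 1 / (1 + K1/[H⁺] + K1K2/[H⁺]²) = 1 / (1 + 10^+2.12 + 10^+1.02)
   = 1 / (1 + 131.83 + 10.471) = 1/143.30 = 0.006979

α₀ = 0.00698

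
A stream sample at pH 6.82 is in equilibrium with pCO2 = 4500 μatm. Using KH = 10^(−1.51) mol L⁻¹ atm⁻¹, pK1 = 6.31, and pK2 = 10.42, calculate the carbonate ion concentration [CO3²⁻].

[CO3²⁻] = 0.113 μmol/L

[CO2*] = KH · pCO2 = 10^(−1.51) × 4500×10^-6 = 1.391×10^-4 mol/L
α₀ = 1/(1 + K1/[H⁺] + K1K2/[H⁺]²) = 1/(1 + 10^+0.51 + 10^-3.09) = 0.2360
DIC = [CO2*]/α₀ = 1.391×10^-4 / 0.2360 = 0.5892 mmol/L
[CO3²⁻] = α₂·DIC; α₂ = 0.0001919, so [CO3²⁻] = 0.0001919 × 0.5892 = 0.000113 mmol/L = 0.113 μmol/L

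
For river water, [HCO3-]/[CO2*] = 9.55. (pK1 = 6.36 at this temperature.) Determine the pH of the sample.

pH = 7.34

From K1 = [H⁺][HCO3-]/[CO2*]:  pH = pK1 + log₁₀([HCO3-]/[CO2*])
log₁₀(9.55) = +0.980
pH = 6.36 + (+0.980) = 7.34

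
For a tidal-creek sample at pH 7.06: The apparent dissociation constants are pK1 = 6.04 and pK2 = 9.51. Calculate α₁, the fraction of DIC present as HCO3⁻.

α₁ = 1 / (1 + [H⁺]/K1 + K2/[H⁺]) = 1 / (1 + 10^-1.02 + 10^-2.45)
   = 1 / (1 + 0.095499 + 0.0035481) = 1/1.0990 = 0.9099

α₁ = 0.910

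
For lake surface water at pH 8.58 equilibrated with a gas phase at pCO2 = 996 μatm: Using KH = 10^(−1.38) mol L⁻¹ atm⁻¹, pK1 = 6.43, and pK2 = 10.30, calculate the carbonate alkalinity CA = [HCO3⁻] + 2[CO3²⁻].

CA = 6.09 mmol/L

[CO2*] = KH · pCO2 = 10^(−1.38) × 996×10^-6 = 4.152×10^-5 mol/L
α₀ = 1/(1 + K1/[H⁺] + K1K2/[H⁺]²) = 1/(1 + 10^+2.15 + 10^+0.43) = 0.006899
DIC = [CO2*]/α₀ = 4.152×10^-5 / 0.006899 = 6.018 mmol/L
CA = (α₁ + 2α₂)·DIC = (0.9745 + 2×0.01857) × 6.018 = 6.09 mmol/L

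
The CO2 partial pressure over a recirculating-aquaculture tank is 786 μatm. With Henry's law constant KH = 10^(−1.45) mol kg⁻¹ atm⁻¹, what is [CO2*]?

[CO2*] = 27.9 μmol/kg

KH = 10^(−1.45) = 3.548×10^-2 mol kg⁻¹ atm⁻¹
[CO2*] = KH · pCO2 = 3.548×10^-2 × 786×10^-6 atm = 2.79×10^-5 mol/kg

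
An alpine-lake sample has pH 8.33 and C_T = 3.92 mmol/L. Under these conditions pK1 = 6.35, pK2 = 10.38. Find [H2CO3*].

[CO2*] = 0.0403 mmol/L

α₀ = 1 / (1 + K1/[H⁺] + K1K2/[H⁺]²) = 1 / (1 + 10^+1.98 + 10^-0.07)
   = 1 / (1 + 95.499 + 0.85114) = 1/97.350 = 0.01027
[CO2*] = α₀ × DIC = 0.01027 × 3.92 = 0.0403 mmol/L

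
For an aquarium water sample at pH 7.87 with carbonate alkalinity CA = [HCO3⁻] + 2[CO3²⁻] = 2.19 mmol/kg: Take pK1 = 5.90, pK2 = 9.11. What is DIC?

CA = [HCO3⁻] + 2[CO3²⁻] = (α₁ + 2α₂)·DIC
At pH 7.87: [H⁺]/K1 = 10^-1.97 = 0.010715, K2/[H⁺] = 10^-1.24 = 0.057544
α₁ = 1/(1 + 0.010715 + 0.057544) = 1/1.0683 = 0.9361; α₂ = α₁·K2/[H⁺] = 0.05387
α₁ + 2α₂ = 1.0438
DIC = CA / (α₁ + 2α₂) = 2.19 / 1.0438 = 2.10 mmol/kg

DIC = 2.10 mmol/kg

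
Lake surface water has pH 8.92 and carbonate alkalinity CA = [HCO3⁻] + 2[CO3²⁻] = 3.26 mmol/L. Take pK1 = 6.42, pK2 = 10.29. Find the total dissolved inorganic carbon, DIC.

DIC = 3.14 mmol/L

CA = [HCO3⁻] + 2[CO3²⁻] = (α₁ + 2α₂)·DIC
At pH 8.92: [H⁺]/K1 = 10^-2.50 = 0.0031623, K2/[H⁺] = 10^-1.37 = 0.042658
α₁ = 1/(1 + 0.0031623 + 0.042658) = 1/1.0458 = 0.9562; α₂ = α₁·K2/[H⁺] = 0.04079
α₁ + 2α₂ = 1.0378
DIC = CA / (α₁ + 2α₂) = 3.26 / 1.0378 = 3.14 mmol/L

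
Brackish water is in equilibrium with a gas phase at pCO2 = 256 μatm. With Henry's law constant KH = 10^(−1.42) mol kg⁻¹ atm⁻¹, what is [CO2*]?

[CO2*] = 9.73 μmol/kg

KH = 10^(−1.42) = 3.802×10^-2 mol kg⁻¹ atm⁻¹
[CO2*] = KH · pCO2 = 3.802×10^-2 × 256×10^-6 atm = 9.73×10^-6 mol/kg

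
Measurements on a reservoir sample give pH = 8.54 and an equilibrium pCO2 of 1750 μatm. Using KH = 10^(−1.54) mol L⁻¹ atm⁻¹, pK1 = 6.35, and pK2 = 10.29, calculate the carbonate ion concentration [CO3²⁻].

[CO3²⁻] = 0.139 mmol/L

[CO2*] = KH · pCO2 = 10^(−1.54) × 1750×10^-6 = 5.047×10^-5 mol/L
α₀ = 1/(1 + K1/[H⁺] + K1K2/[H⁺]²) = 1/(1 + 10^+2.19 + 10^+0.44) = 0.006304
DIC = [CO2*]/α₀ = 5.047×10^-5 / 0.006304 = 8.006 mmol/L
[CO3²⁻] = α₂·DIC; α₂ = 0.01736, so [CO3²⁻] = 0.01736 × 8.006 = 0.139 mmol/L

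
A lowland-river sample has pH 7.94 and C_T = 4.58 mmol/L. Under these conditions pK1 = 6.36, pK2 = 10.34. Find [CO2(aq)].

[CO2*] = 0.117 mmol/L

α₀ = 1 / (1 + K1/[H⁺] + K1K2/[H⁺]²) = 1 / (1 + 10^+1.58 + 10^-0.82)
   = 1 / (1 + 38.019 + 0.15136) = 1/39.170 = 0.02553
[CO2*] = α₀ × DIC = 0.02553 × 4.58 = 0.117 mmol/L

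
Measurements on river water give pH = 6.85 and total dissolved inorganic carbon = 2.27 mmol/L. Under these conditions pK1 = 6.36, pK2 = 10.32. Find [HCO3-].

α₁ = 1 / (1 + [H⁺]/K1 + K2/[H⁺]) = 1 / (1 + 10^-0.49 + 10^-3.47)
   = 1 / (1 + 0.32359 + 0.00033884) = 1/1.3239 = 0.7553
[HCO3⁻] = α₁ × DIC = 0.7553 × 2.27 = 1.71 mmol/L

[HCO3⁻] = 1.71 mmol/L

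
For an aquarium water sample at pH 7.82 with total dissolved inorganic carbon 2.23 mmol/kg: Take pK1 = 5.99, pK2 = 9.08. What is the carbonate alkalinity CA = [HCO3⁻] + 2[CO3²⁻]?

CA = [HCO3⁻] + 2[CO3²⁻] = (α₁ + 2α₂)·DIC
At pH 7.82: [H⁺]/K1 = 10^-1.83 = 0.014791, K2/[H⁺] = 10^-1.26 = 0.054954
α₁ = 1/(1 + 0.014791 + 0.054954) = 1/1.0697 = 0.9348; α₂ = α₁·K2/[H⁺] = 0.05137
α₁ + 2α₂ = 1.0375
CA = 1.0375 × 2.23 = 2.31 mmol/kg

CA = 2.31 mmol/kg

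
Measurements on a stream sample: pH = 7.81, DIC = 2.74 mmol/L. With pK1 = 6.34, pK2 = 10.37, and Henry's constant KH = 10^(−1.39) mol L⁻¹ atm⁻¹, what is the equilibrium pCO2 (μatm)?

α₀ = 1 / (1 + K1/[H⁺] + K1K2/[H⁺]²) = 1 / (1 + 10^+1.47 + 10^-1.09)
   = 1 / (1 + 29.512 + 0.081283) = 1/30.593 = 0.03269
[CO2*] = α₀ × DIC = 0.03269 × 2.74 = 0.08956 mmol/L
pCO2 = [CO2*]/KH = 8.956×10^-5 / 4.074×10^-2 = 2200 μatm

pCO2 = 2200 μatm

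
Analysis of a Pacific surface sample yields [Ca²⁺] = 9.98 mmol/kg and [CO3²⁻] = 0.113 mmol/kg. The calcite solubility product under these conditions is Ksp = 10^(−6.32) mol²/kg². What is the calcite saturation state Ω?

Ksp = 10^(−6.32) = 4.786×10^-7
Ω = [Ca²⁺][CO3²⁻]/Ksp = (9.98×10^-3)(0.113×10^-3) / 4.786×10^-7 = 2.36

Ω = 2.36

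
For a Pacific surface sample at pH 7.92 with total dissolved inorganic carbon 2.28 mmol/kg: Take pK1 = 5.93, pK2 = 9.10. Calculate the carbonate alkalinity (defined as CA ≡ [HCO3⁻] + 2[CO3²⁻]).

CA = [HCO3⁻] + 2[CO3²⁻] = (α₁ + 2α₂)·DIC
At pH 7.92: [H⁺]/K1 = 10^-1.99 = 0.010233, K2/[H⁺] = 10^-1.18 = 0.066069
α₁ = 1/(1 + 0.010233 + 0.066069) = 1/1.0763 = 0.9291; α₂ = α₁·K2/[H⁺] = 0.06139
α₁ + 2α₂ = 1.0519
CA = 1.0519 × 2.28 = 2.40 mmol/kg

CA = 2.40 mmol/kg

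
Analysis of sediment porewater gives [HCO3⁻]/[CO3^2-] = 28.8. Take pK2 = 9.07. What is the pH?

pH = 7.61

From K2 = [H⁺][CO3^2-]/[HCO3⁻]:  pH = pK2 − log₁₀([HCO3⁻]/[CO3^2-])
log₁₀(28.8) = +1.459
pH = 9.07 − (+1.459) = 7.61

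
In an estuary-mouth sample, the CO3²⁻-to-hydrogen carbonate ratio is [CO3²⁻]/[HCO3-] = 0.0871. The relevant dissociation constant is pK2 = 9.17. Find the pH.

pH = 8.11

From K2 = [H⁺][CO3²⁻]/[HCO3-]:  pH = pK2 + log₁₀([CO3²⁻]/[HCO3-])
log₁₀(0.0871) = -1.060
pH = 9.17 + (-1.060) = 8.11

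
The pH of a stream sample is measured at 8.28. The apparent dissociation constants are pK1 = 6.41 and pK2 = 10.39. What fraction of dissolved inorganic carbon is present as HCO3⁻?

α₁ = 1 / (1 + [H⁺]/K1 + K2/[H⁺]) = 1 / (1 + 10^-1.87 + 10^-2.11)
   = 1 / (1 + 0.013490 + 0.0077625) = 1/1.0213 = 0.9792

α₁ = 0.979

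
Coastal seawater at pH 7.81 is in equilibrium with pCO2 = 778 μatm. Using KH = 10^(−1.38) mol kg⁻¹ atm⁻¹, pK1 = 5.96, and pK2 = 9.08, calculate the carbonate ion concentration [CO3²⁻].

[CO2*] = KH · pCO2 = 10^(−1.38) × 778×10^-6 = 3.243×10^-5 mol/kg
α₀ = 1/(1 + K1/[H⁺] + K1K2/[H⁺]²) = 1/(1 + 10^+1.85 + 10^+0.58) = 0.01323
DIC = [CO2*]/α₀ = 3.243×10^-5 / 0.01323 = 2.452 mmol/kg
[CO3²⁻] = α₂·DIC; α₂ = 0.05029, so [CO3²⁻] = 0.05029 × 2.452 = 0.123 mmol/kg

[CO3²⁻] = 0.123 mmol/kg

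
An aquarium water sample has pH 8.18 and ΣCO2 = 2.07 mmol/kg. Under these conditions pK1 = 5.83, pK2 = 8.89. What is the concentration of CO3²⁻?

[CO3²⁻] = 0.337 mmol/kg

α₂ = 1 / (1 + [H⁺]/K2 + [H⁺]²/(K1K2)) = 1 / (1 + 10^+0.71 + 10^-1.64)
   = 1 / (1 + 5.1286 + 0.022909) = 1/6.1515 = 0.1626
[CO3²⁻] = α₂ × DIC = 0.1626 × 2.07 = 0.337 mmol/kg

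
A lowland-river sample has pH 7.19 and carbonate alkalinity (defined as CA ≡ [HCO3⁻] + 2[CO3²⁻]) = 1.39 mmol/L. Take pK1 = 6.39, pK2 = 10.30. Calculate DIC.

CA = [HCO3⁻] + 2[CO3²⁻] = (α₁ + 2α₂)·DIC
At pH 7.19: [H⁺]/K1 = 10^-0.80 = 0.15849, K2/[H⁺] = 10^-3.11 = 0.00077625
α₁ = 1/(1 + 0.15849 + 0.00077625) = 1/1.1593 = 0.8626; α₂ = α₁·K2/[H⁺] = 0.0006696
α₁ + 2α₂ = 0.8640
DIC = CA / (α₁ + 2α₂) = 1.39 / 0.8640 = 1.61 mmol/L

DIC = 1.61 mmol/L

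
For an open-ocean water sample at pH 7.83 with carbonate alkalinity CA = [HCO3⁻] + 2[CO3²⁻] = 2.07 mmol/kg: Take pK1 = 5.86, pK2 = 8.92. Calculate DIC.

DIC = 1.94 mmol/kg

CA = [HCO3⁻] + 2[CO3²⁻] = (α₁ + 2α₂)·DIC
At pH 7.83: [H⁺]/K1 = 10^-1.97 = 0.010715, K2/[H⁺] = 10^-1.09 = 0.081283
α₁ = 1/(1 + 0.010715 + 0.081283) = 1/1.0920 = 0.9158; α₂ = α₁·K2/[H⁺] = 0.07444
α₁ + 2α₂ = 1.0646
DIC = CA / (α₁ + 2α₂) = 2.07 / 1.0646 = 1.94 mmol/kg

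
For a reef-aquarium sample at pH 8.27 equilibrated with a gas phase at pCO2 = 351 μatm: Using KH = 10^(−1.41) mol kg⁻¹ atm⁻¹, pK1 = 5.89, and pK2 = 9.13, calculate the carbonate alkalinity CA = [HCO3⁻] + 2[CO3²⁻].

CA = 4.18 mmol/kg

[CO2*] = KH · pCO2 = 10^(−1.41) × 351×10^-6 = 1.366×10^-5 mol/kg
α₀ = 1/(1 + K1/[H⁺] + K1K2/[H⁺]²) = 1/(1 + 10^+2.38 + 10^+1.52) = 0.003650
DIC = [CO2*]/α₀ = 1.366×10^-5 / 0.003650 = 3.742 mmol/kg
CA = (α₁ + 2α₂)·DIC = (0.8755 + 2×0.1209) × 3.742 = 4.18 mmol/kg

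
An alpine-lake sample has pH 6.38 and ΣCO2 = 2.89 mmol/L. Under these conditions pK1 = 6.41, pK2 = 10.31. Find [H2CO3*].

[CO2*] = 1.49 mmol/L

α₀ = 1 / (1 + K1/[H⁺] + K1K2/[H⁺]²) = 1 / (1 + 10^-0.03 + 10^-3.96)
   = 1 / (1 + 0.93325 + 0.00010965) = 1/1.9334 = 0.5172
[CO2*] = α₀ × DIC = 0.5172 × 2.89 = 1.49 mmol/L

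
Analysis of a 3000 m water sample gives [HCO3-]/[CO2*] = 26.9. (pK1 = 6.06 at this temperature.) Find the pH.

pH = 7.49

From K1 = [H⁺][HCO3-]/[CO2*]:  pH = pK1 + log₁₀([HCO3-]/[CO2*])
log₁₀(26.9) = +1.430
pH = 6.06 + (+1.430) = 7.49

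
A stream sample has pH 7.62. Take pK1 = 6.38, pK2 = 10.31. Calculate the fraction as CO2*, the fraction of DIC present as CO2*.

α₀ = 1 / (1 + K1/[H⁺] + K1K2/[H⁺]²) = 1 / (1 + 10^+1.24 + 10^-1.45)
   = 1 / (1 + 17.378 + 0.035481) = 1/18.413 = 0.05431

α₀ = 0.0543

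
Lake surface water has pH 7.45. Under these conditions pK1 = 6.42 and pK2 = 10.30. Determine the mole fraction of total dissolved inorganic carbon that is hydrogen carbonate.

α₁ = 0.913

α₁ = 1 / (1 + [H⁺]/K1 + K2/[H⁺]) = 1 / (1 + 10^-1.03 + 10^-2.85)
   = 1 / (1 + 0.093325 + 0.0014125) = 1/1.0947 = 0.9135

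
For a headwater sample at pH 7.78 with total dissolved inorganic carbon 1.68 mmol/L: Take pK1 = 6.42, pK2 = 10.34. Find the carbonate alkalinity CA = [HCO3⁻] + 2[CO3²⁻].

CA = [HCO3⁻] + 2[CO3²⁻] = (α₁ + 2α₂)·DIC
At pH 7.78: [H⁺]/K1 = 10^-1.36 = 0.043652, K2/[H⁺] = 10^-2.56 = 0.0027542
α₁ = 1/(1 + 0.043652 + 0.0027542) = 1/1.0464 = 0.9557; α₂ = α₁·K2/[H⁺] = 0.002632
α₁ + 2α₂ = 0.9609
CA = 0.9609 × 1.68 = 1.61 mmol/L

CA = 1.61 mmol/L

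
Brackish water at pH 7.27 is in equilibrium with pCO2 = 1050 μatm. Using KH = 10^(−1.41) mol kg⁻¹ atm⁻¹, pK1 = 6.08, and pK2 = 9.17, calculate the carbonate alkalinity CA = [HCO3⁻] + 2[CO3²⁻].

[CO2*] = KH · pCO2 = 10^(−1.41) × 1050×10^-6 = 4.085×10^-5 mol/kg
α₀ = 1/(1 + K1/[H⁺] + K1K2/[H⁺]²) = 1/(1 + 10^+1.19 + 10^-0.71) = 0.05994
DIC = [CO2*]/α₀ = 4.085×10^-5 / 0.05994 = 0.6815 mmol/kg
CA = (α₁ + 2α₂)·DIC = (0.9284 + 2×0.01169) × 0.6815 = 0.649 mmol/kg

CA = 0.649 mmol/kg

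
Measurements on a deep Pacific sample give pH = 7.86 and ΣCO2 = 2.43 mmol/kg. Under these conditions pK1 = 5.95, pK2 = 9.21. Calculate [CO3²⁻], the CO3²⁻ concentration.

[CO3²⁻] = 0.103 mmol/kg

α₂ = 1 / (1 + [H⁺]/K2 + [H⁺]²/(K1K2)) = 1 / (1 + 10^+1.35 + 10^-0.56)
   = 1 / (1 + 22.387 + 0.27542) = 1/23.663 = 0.04226
[CO3²⁻] = α₂ × DIC = 0.04226 × 2.43 = 0.103 mmol/kg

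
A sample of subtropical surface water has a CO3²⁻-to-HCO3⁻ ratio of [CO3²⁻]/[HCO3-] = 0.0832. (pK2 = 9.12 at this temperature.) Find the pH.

pH = 8.04

From K2 = [H⁺][CO3²⁻]/[HCO3-]:  pH = pK2 + log₁₀([CO3²⁻]/[HCO3-])
log₁₀(0.0832) = -1.080
pH = 9.12 + (-1.080) = 8.04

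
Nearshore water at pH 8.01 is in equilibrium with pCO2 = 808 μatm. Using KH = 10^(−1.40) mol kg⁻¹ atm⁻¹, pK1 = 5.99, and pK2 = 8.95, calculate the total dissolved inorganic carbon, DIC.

[CO2*] = KH · pCO2 = 10^(−1.40) × 808×10^-6 = 3.217×10^-5 mol/kg
α₀ = 1/(1 + K1/[H⁺] + K1K2/[H⁺]²) = 1/(1 + 10^+2.02 + 10^+1.08) = 0.008494
DIC = [CO2*]/α₀ = 3.217×10^-5 / 0.008494 = 3.79 mmol/kg

DIC = 3.79 mmol/kg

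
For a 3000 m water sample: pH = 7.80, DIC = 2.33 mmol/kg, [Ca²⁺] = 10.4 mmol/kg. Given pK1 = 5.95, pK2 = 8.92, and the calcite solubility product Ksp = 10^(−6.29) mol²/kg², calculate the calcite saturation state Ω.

Ω = 3.29

α₂ = 1 / (1 + [H⁺]/K2 + [H⁺]²/(K1K2)) = 1 / (1 + 10^+1.12 + 10^-0.73)
   = 1 / (1 + 13.183 + 0.18621) = 1/14.369 = 0.06960
[CO3²⁻] = α₂ × DIC = 0.06960 × 2.33 = 0.1622 mmol/kg
Ksp = 10^(−6.29) = 5.129×10^-7
Ω = [Ca²⁺][CO3²⁻]/Ksp = (10.4×10^-3)(1.622×10^-4) / 5.129×10^-7 = 3.29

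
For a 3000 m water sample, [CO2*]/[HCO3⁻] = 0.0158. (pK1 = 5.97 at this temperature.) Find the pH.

From K1 = [H⁺][HCO3⁻]/[CO2*]:  pH = pK1 − log₁₀([CO2*]/[HCO3⁻])
log₁₀(0.0158) = -1.801
pH = 5.97 − (-1.801) = 7.77

pH = 7.77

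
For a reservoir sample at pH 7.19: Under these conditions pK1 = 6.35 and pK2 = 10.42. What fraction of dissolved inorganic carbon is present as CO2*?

α₀ = 0.126

α₀ = 1 / (1 + K1/[H⁺] + K1K2/[H⁺]²) = 1 / (1 + 10^+0.84 + 10^-2.39)
   = 1 / (1 + 6.9183 + 0.0040738) = 1/7.9224 = 0.1262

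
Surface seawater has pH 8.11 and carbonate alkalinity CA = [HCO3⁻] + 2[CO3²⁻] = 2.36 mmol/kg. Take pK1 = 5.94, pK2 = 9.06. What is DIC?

CA = [HCO3⁻] + 2[CO3²⁻] = (α₁ + 2α₂)·DIC
At pH 8.11: [H⁺]/K1 = 10^-2.17 = 0.0067608, K2/[H⁺] = 10^-0.95 = 0.11220
α₁ = 1/(1 + 0.0067608 + 0.11220) = 1/1.1190 = 0.8937; α₂ = α₁·K2/[H⁺] = 0.1003
α₁ + 2α₂ = 1.0942
DIC = CA / (α₁ + 2α₂) = 2.36 / 1.0942 = 2.16 mmol/kg

DIC = 2.16 mmol/kg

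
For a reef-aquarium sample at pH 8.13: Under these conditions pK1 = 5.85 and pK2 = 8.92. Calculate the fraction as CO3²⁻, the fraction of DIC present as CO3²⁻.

α₂ = 0.139

α₂ = 1 / (1 + [H⁺]/K2 + [H⁺]²/(K1K2)) = 1 / (1 + 10^+0.79 + 10^-1.49)
   = 1 / (1 + 6.1660 + 0.032359) = 1/7.1983 = 0.1389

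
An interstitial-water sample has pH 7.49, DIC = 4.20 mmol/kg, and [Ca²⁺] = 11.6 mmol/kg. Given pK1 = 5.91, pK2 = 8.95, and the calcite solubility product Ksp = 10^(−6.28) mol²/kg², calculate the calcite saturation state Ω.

α₂ = 1 / (1 + [H⁺]/K2 + [H⁺]²/(K1K2)) = 1 / (1 + 10^+1.46 + 10^-0.12)
   = 1 / (1 + 28.840 + 0.75858) = 1/30.599 = 0.03268
[CO3²⁻] = α₂ × DIC = 0.03268 × 4.20 = 0.1373 mmol/kg
Ksp = 10^(−6.28) = 5.248×10^-7
Ω = [Ca²⁺][CO3²⁻]/Ksp = (11.6×10^-3)(1.373×10^-4) / 5.248×10^-7 = 3.03

Ω = 3.03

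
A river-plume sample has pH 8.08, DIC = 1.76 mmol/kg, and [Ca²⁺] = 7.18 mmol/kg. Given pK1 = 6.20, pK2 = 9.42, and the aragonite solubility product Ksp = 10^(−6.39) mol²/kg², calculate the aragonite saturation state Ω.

α₂ = 1 / (1 + [H⁺]/K2 + [H⁺]²/(K1K2)) = 1 / (1 + 10^+1.34 + 10^-0.54)
   = 1 / (1 + 21.878 + 0.28840) = 1/23.166 = 0.04317
[CO3²⁻] = α₂ × DIC = 0.04317 × 1.76 = 0.07597 mmol/kg
Ksp = 10^(−6.39) = 4.074×10^-7
Ω = [Ca²⁺][CO3²⁻]/Ksp = (7.18×10^-3)(7.597×10^-5) / 4.074×10^-7 = 1.34

Ω = 1.34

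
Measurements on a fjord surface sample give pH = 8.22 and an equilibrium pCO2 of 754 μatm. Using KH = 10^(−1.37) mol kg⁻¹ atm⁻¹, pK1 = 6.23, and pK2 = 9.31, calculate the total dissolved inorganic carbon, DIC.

DIC = 3.43 mmol/kg

[CO2*] = KH · pCO2 = 10^(−1.37) × 754×10^-6 = 3.216×10^-5 mol/kg
α₀ = 1/(1 + K1/[H⁺] + K1K2/[H⁺]²) = 1/(1 + 10^+1.99 + 10^+0.90) = 0.009375
DIC = [CO2*]/α₀ = 3.216×10^-5 / 0.009375 = 3.43 mmol/kg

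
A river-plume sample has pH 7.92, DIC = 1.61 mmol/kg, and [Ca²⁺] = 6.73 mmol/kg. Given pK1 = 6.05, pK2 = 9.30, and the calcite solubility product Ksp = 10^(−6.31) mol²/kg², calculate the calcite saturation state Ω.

Ω = 0.874

α₂ = 1 / (1 + [H⁺]/K2 + [H⁺]²/(K1K2)) = 1 / (1 + 10^+1.38 + 10^-0.49)
   = 1 / (1 + 23.988 + 0.32359) = 1/25.312 = 0.03951
[CO3²⁻] = α₂ × DIC = 0.03951 × 1.61 = 0.06361 mmol/kg
Ksp = 10^(−6.31) = 4.898×10^-7
Ω = [Ca²⁺][CO3²⁻]/Ksp = (6.73×10^-3)(6.361×10^-5) / 4.898×10^-7 = 0.874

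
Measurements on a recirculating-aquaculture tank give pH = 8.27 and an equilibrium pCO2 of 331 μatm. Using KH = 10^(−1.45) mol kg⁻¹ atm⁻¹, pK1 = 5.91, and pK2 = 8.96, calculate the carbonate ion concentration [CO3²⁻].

[CO2*] = KH · pCO2 = 10^(−1.45) × 331×10^-6 = 1.174×10^-5 mol/kg
α₀ = 1/(1 + K1/[H⁺] + K1K2/[H⁺]²) = 1/(1 + 10^+2.36 + 10^+1.67) = 0.003612
DIC = [CO2*]/α₀ = 1.174×10^-5 / 0.003612 = 3.252 mmol/kg
[CO3²⁻] = α₂·DIC; α₂ = 0.1689, so [CO3²⁻] = 0.1689 × 3.252 = 0.549 mmol/kg

[CO3²⁻] = 0.549 mmol/kg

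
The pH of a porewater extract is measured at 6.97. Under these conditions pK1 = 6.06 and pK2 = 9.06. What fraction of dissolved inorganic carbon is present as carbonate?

α₂ = 0.00719

α₂ = 1 / (1 + [H⁺]/K2 + [H⁺]²/(K1K2)) = 1 / (1 + 10^+2.09 + 10^+1.18)
   = 1 / (1 + 123.03 + 15.136) = 1/139.16 = 0.007186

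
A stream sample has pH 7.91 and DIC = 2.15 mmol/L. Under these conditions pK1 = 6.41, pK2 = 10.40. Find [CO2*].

α₀ = 1 / (1 + K1/[H⁺] + K1K2/[H⁺]²) = 1 / (1 + 10^+1.50 + 10^-0.99)
   = 1 / (1 + 31.623 + 0.10233) = 1/32.725 = 0.03056
[CO2*] = α₀ × DIC = 0.03056 × 2.15 = 0.0657 mmol/L

[CO2*] = 0.0657 mmol/L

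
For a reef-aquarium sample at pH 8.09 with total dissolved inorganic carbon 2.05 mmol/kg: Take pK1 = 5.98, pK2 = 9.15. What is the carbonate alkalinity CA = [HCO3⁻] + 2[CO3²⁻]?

CA = [HCO3⁻] + 2[CO3²⁻] = (α₁ + 2α₂)·DIC
At pH 8.09: [H⁺]/K1 = 10^-2.11 = 0.0077625, K2/[H⁺] = 10^-1.06 = 0.087096
α₁ = 1/(1 + 0.0077625 + 0.087096) = 1/1.0949 = 0.9134; α₂ = α₁·K2/[H⁺] = 0.07955
α₁ + 2α₂ = 1.0725
CA = 1.0725 × 2.05 = 2.20 mmol/kg

CA = 2.20 mmol/kg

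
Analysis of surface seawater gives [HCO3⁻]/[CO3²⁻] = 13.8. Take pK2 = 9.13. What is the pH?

From K2 = [H⁺][CO3²⁻]/[HCO3⁻]:  pH = pK2 − log₁₀([HCO3⁻]/[CO3²⁻])
log₁₀(13.8) = +1.140
pH = 9.13 − (+1.140) = 7.99

pH = 7.99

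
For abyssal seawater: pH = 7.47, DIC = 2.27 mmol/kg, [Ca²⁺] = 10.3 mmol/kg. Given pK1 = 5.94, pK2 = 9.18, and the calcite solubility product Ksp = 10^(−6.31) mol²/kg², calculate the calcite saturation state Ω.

α₂ = 1 / (1 + [H⁺]/K2 + [H⁺]²/(K1K2)) = 1 / (1 + 10^+1.71 + 10^+0.18)
   = 1 / (1 + 51.286 + 1.5136) = 1/53.800 = 0.01859
[CO3²⁻] = α₂ × DIC = 0.01859 × 2.27 = 0.04219 mmol/kg
Ksp = 10^(−6.31) = 4.898×10^-7
Ω = [Ca²⁺][CO3²⁻]/Ksp = (10.3×10^-3)(4.219×10^-5) / 4.898×10^-7 = 0.887

Ω = 0.887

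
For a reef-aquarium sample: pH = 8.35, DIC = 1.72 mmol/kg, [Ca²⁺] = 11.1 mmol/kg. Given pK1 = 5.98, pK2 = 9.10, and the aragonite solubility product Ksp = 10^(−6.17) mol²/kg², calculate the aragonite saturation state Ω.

α₂ = 1 / (1 + [H⁺]/K2 + [H⁺]²/(K1K2)) = 1 / (1 + 10^+0.75 + 10^-1.62)
   = 1 / (1 + 5.6234 + 0.023988) = 1/6.6474 = 0.1504
[CO3²⁻] = α₂ × DIC = 0.1504 × 1.72 = 0.2587 mmol/kg
Ksp = 10^(−6.17) = 6.761×10^-7
Ω = [Ca²⁺][CO3²⁻]/Ksp = (11.1×10^-3)(2.587×10^-4) / 6.761×10^-7 = 4.25

Ω = 4.25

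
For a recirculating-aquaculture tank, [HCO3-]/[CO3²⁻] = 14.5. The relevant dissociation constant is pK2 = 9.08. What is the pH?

From K2 = [H⁺][CO3²⁻]/[HCO3-]:  pH = pK2 − log₁₀([HCO3-]/[CO3²⁻])
log₁₀(14.5) = +1.161
pH = 9.08 − (+1.161) = 7.92

pH = 7.92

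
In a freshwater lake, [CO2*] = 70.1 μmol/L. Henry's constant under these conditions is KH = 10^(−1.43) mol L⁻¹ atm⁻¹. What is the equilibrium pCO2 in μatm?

pCO2 = 1890 μatm

KH = 10^(−1.43) = 3.715×10^-2 mol L⁻¹ atm⁻¹
pCO2 = [CO2*]/KH = 70.1×10^-6 / 3.715×10^-2 = 1.89×10^-3 atm = 1890 μatm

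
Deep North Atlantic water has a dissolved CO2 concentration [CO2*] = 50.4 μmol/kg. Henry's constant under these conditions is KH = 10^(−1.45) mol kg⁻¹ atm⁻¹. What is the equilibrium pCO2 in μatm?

pCO2 = 1420 μatm

KH = 10^(−1.45) = 3.548×10^-2 mol kg⁻¹ atm⁻¹
pCO2 = [CO2*]/KH = 50.4×10^-6 / 3.548×10^-2 = 1.42×10^-3 atm = 1420 μatm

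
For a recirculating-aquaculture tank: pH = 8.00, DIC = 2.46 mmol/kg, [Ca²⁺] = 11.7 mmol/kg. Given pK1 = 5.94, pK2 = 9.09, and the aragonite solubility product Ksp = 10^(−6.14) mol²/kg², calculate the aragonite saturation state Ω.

Ω = 2.96

α₂ = 1 / (1 + [H⁺]/K2 + [H⁺]²/(K1K2)) = 1 / (1 + 10^+1.09 + 10^-0.97)
   = 1 / (1 + 12.303 + 0.10715) = 1/13.410 = 0.07457
[CO3²⁻] = α₂ × DIC = 0.07457 × 2.46 = 0.1834 mmol/kg
Ksp = 10^(−6.14) = 7.244×10^-7
Ω = [Ca²⁺][CO3²⁻]/Ksp = (11.7×10^-3)(1.834×10^-4) / 7.244×10^-7 = 2.96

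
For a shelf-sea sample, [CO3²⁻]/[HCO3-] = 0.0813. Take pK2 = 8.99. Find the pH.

From K2 = [H⁺][CO3²⁻]/[HCO3-]:  pH = pK2 + log₁₀([CO3²⁻]/[HCO3-])
log₁₀(0.0813) = -1.090
pH = 8.99 + (-1.090) = 7.90

pH = 7.90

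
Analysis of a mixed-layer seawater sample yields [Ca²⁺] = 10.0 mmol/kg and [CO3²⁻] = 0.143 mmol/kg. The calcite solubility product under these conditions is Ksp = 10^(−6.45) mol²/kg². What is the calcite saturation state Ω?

Ksp = 10^(−6.45) = 3.548×10^-7
Ω = [Ca²⁺][CO3²⁻]/Ksp = (10.0×10^-3)(0.143×10^-3) / 3.548×10^-7 = 4.03

Ω = 4.03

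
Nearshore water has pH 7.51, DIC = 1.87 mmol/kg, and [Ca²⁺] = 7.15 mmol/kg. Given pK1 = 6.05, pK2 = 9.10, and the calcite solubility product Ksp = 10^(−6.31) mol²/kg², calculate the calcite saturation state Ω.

α₂ = 1 / (1 + [H⁺]/K2 + [H⁺]²/(K1K2)) = 1 / (1 + 10^+1.59 + 10^+0.13)
   = 1 / (1 + 38.905 + 1.3490) = 1/41.253 = 0.02424
[CO3²⁻] = α₂ × DIC = 0.02424 × 1.87 = 0.04533 mmol/kg
Ksp = 10^(−6.31) = 4.898×10^-7
Ω = [Ca²⁺][CO3²⁻]/Ksp = (7.15×10^-3)(4.533×10^-5) / 4.898×10^-7 = 0.662

Ω = 0.662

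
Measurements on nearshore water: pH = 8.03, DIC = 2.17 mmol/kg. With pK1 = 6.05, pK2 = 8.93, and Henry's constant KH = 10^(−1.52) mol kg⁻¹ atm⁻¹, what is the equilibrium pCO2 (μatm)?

pCO2 = 662 μatm

α₀ = 1 / (1 + K1/[H⁺] + K1K2/[H⁺]²) = 1 / (1 + 10^+1.98 + 10^+1.08)
   = 1 / (1 + 95.499 + 12.023) = 1/108.52 = 0.009215
[CO2*] = α₀ × DIC = 0.009215 × 2.17 = 0.02000 mmol/kg = 20.00 μmol/kg
pCO2 = [CO2*]/KH = 2.000×10^-5 / 3.020×10^-2 = 662 μatm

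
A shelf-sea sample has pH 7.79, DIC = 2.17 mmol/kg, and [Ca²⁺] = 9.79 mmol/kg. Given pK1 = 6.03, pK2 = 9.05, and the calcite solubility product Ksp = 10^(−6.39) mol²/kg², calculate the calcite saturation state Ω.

Ω = 2.67

α₂ = 1 / (1 + [H⁺]/K2 + [H⁺]²/(K1K2)) = 1 / (1 + 10^+1.26 + 10^-0.50)
   = 1 / (1 + 18.197 + 0.31623) = 1/19.513 = 0.05125
[CO3²⁻] = α₂ × DIC = 0.05125 × 2.17 = 0.1112 mmol/kg
Ksp = 10^(−6.39) = 4.074×10^-7
Ω = [Ca²⁺][CO3²⁻]/Ksp = (9.79×10^-3)(1.112×10^-4) / 4.074×10^-7 = 2.67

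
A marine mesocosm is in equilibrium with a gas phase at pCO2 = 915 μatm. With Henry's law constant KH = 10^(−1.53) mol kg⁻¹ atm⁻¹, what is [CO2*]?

KH = 10^(−1.53) = 2.951×10^-2 mol kg⁻¹ atm⁻¹
[CO2*] = KH · pCO2 = 2.951×10^-2 × 915×10^-6 atm = 2.70×10^-5 mol/kg

[CO2*] = 27.0 μmol/kg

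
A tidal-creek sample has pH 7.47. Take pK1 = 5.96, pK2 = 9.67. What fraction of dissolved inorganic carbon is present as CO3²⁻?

α₂ = 1 / (1 + [H⁺]/K2 + [H⁺]²/(K1K2)) = 1 / (1 + 10^+2.20 + 10^+0.69)
   = 1 / (1 + 158.49 + 4.8978) = 1/164.39 = 0.006083

α₂ = 0.00608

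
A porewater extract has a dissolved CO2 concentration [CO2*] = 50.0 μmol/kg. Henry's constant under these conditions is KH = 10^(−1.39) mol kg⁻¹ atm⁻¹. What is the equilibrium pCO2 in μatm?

pCO2 = 1230 μatm

KH = 10^(−1.39) = 4.074×10^-2 mol kg⁻¹ atm⁻¹
pCO2 = [CO2*]/KH = 50.0×10^-6 / 4.074×10^-2 = 1.23×10^-3 atm = 1230 μatm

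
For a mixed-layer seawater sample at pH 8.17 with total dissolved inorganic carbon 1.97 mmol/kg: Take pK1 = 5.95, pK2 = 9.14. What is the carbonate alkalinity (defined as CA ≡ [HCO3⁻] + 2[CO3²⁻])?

CA = [HCO3⁻] + 2[CO3²⁻] = (α₁ + 2α₂)·DIC
At pH 8.17: [H⁺]/K1 = 10^-2.22 = 0.0060256, K2/[H⁺] = 10^-0.97 = 0.10715
α₁ = 1/(1 + 0.0060256 + 0.10715) = 1/1.1132 = 0.8983; α₂ = α₁·K2/[H⁺] = 0.09626
α₁ + 2α₂ = 1.0908
CA = 1.0908 × 1.97 = 2.15 mmol/kg

CA = 2.15 mmol/kg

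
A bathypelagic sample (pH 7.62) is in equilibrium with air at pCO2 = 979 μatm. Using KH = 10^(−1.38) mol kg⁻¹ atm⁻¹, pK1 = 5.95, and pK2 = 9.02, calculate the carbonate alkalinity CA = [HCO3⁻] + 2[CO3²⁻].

CA = 2.06 mmol/kg

[CO2*] = KH · pCO2 = 10^(−1.38) × 979×10^-6 = 4.081×10^-5 mol/kg
α₀ = 1/(1 + K1/[H⁺] + K1K2/[H⁺]²) = 1/(1 + 10^+1.67 + 10^+0.27) = 0.02015
DIC = [CO2*]/α₀ = 4.081×10^-5 / 0.02015 = 2.026 mmol/kg
CA = (α₁ + 2α₂)·DIC = (0.9423 + 2×0.03752) × 2.026 = 2.06 mmol/kg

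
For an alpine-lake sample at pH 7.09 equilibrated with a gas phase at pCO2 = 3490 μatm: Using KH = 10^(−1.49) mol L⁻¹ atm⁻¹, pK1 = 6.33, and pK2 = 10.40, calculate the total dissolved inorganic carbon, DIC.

DIC = 0.763 mmol/L

[CO2*] = KH · pCO2 = 10^(−1.49) × 3490×10^-6 = 1.129×10^-4 mol/L
α₀ = 1/(1 + K1/[H⁺] + K1K2/[H⁺]²) = 1/(1 + 10^+0.76 + 10^-2.55) = 0.1480
DIC = [CO2*]/α₀ = 1.129×10^-4 / 0.1480 = 0.763 mmol/L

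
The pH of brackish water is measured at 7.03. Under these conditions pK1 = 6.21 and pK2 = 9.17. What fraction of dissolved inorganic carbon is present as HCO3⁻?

α₁ = 0.863

α₁ = 1 / (1 + [H⁺]/K1 + K2/[H⁺]) = 1 / (1 + 10^-0.82 + 10^-2.14)
   = 1 / (1 + 0.15136 + 0.0072444) = 1/1.1586 = 0.8631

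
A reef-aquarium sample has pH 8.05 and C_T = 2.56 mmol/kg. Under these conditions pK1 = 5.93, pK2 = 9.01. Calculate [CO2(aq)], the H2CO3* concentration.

[CO2*] = 17.4 μmol/kg

α₀ = 1 / (1 + K1/[H⁺] + K1K2/[H⁺]²) = 1 / (1 + 10^+2.12 + 10^+1.16)
   = 1 / (1 + 131.83 + 14.454) = 1/147.28 = 0.006790
[CO2*] = α₀ × DIC = 0.006790 × 2.56 = 0.0174 mmol/kg = 17.4 μmol/kg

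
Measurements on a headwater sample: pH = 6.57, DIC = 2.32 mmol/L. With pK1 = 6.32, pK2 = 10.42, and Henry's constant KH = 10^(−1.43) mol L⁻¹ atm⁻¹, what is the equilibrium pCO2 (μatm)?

α₀ = 1 / (1 + K1/[H⁺] + K1K2/[H⁺]²) = 1 / (1 + 10^+0.25 + 10^-3.60)
   = 1 / (1 + 1.7783 + 0.00025119) = 1/2.7785 = 0.3599
[CO2*] = α₀ × DIC = 0.3599 × 2.32 = 0.8350 mmol/L
pCO2 = [CO2*]/KH = 8.350×10^-4 / 3.715×10^-2 = 2.25×10^4 μatm

pCO2 = 2.25×10^4 μatm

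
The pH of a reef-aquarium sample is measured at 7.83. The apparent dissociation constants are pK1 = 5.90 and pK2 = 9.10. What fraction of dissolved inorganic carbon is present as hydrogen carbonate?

α₁ = 1 / (1 + [H⁺]/K1 + K2/[H⁺]) = 1 / (1 + 10^-1.93 + 10^-1.27)
   = 1 / (1 + 0.011749 + 0.053703) = 1/1.0655 = 0.9386

α₁ = 0.939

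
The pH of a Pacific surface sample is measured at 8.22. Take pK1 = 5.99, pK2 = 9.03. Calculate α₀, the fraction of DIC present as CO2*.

α₀ = 0.00507

α₀ = 1 / (1 + K1/[H⁺] + K1K2/[H⁺]²) = 1 / (1 + 10^+2.23 + 10^+1.42)
   = 1 / (1 + 169.82 + 26.303) = 1/197.13 = 0.005073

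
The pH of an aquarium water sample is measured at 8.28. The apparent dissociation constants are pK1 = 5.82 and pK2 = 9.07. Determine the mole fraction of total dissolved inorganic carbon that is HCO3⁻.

α₁ = 0.858

α₁ = 1 / (1 + [H⁺]/K1 + K2/[H⁺]) = 1 / (1 + 10^-2.46 + 10^-0.79)
   = 1 / (1 + 0.0034674 + 0.16218) = 1/1.1656 = 0.8579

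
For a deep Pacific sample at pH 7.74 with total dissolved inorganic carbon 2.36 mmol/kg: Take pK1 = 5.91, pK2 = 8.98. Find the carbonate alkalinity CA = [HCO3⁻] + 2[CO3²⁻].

CA = [HCO3⁻] + 2[CO3²⁻] = (α₁ + 2α₂)·DIC
At pH 7.74: [H⁺]/K1 = 10^-1.83 = 0.014791, K2/[H⁺] = 10^-1.24 = 0.057544
α₁ = 1/(1 + 0.014791 + 0.057544) = 1/1.0723 = 0.9325; α₂ = α₁·K2/[H⁺] = 0.05366
α₁ + 2α₂ = 1.0399
CA = 1.0399 × 2.36 = 2.45 mmol/kg

CA = 2.45 mmol/kg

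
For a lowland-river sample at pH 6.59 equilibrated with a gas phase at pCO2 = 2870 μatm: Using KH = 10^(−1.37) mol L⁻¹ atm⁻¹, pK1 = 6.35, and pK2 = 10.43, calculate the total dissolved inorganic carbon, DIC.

[CO2*] = KH · pCO2 = 10^(−1.37) × 2870×10^-6 = 1.224×10^-4 mol/L
α₀ = 1/(1 + K1/[H⁺] + K1K2/[H⁺]²) = 1/(1 + 10^+0.24 + 10^-3.60) = 0.3652
DIC = [CO2*]/α₀ = 1.224×10^-4 / 0.3652 = 0.335 mmol/L

DIC = 0.335 mmol/L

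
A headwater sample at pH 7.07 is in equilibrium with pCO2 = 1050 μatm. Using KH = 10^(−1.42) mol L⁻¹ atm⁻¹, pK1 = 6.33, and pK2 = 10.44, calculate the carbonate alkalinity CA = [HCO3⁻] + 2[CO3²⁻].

[CO2*] = KH · pCO2 = 10^(−1.42) × 1050×10^-6 = 3.992×10^-5 mol/L
α₀ = 1/(1 + K1/[H⁺] + K1K2/[H⁺]²) = 1/(1 + 10^+0.74 + 10^-2.63) = 0.1539
DIC = [CO2*]/α₀ = 3.992×10^-5 / 0.1539 = 0.2594 mmol/L
CA = (α₁ + 2α₂)·DIC = (0.8457 + 2×0.0003608) × 0.2594 = 0.220 mmol/L

CA = 0.220 mmol/L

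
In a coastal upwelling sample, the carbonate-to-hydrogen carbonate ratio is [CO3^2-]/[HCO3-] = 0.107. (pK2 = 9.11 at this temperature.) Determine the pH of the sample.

pH = 8.14

From K2 = [H⁺][CO3^2-]/[HCO3-]:  pH = pK2 + log₁₀([CO3^2-]/[HCO3-])
log₁₀(0.107) = -0.971
pH = 9.11 + (-0.971) = 8.14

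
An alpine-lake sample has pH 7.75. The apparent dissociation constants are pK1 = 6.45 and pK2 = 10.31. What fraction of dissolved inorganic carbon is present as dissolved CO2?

α₀ = 0.0476

α₀ = 1 / (1 + K1/[H⁺] + K1K2/[H⁺]²) = 1 / (1 + 10^+1.30 + 10^-1.26)
   = 1 / (1 + 19.953 + 0.054954) = 1/21.008 = 0.04760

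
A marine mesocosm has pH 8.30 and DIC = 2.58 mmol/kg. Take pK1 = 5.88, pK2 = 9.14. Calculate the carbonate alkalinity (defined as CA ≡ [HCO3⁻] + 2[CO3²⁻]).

CA = 2.90 mmol/kg

CA = [HCO3⁻] + 2[CO3²⁻] = (α₁ + 2α₂)·DIC
At pH 8.30: [H⁺]/K1 = 10^-2.42 = 0.0038019, K2/[H⁺] = 10^-0.84 = 0.14454
α₁ = 1/(1 + 0.0038019 + 0.14454) = 1/1.1483 = 0.8708; α₂ = α₁·K2/[H⁺] = 0.1259
α₁ + 2α₂ = 1.1226
CA = 1.1226 × 2.58 = 2.90 mmol/kg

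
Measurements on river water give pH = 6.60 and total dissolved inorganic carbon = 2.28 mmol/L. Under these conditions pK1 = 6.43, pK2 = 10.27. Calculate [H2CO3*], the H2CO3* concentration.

α₀ = 1 / (1 + K1/[H⁺] + K1K2/[H⁺]²) = 1 / (1 + 10^+0.17 + 10^-3.50)
   = 1 / (1 + 1.4791 + 0.00031623) = 1/2.4794 = 0.4033
[CO2*] = α₀ × DIC = 0.4033 × 2.28 = 0.920 mmol/L

[CO2*] = 0.920 mmol/L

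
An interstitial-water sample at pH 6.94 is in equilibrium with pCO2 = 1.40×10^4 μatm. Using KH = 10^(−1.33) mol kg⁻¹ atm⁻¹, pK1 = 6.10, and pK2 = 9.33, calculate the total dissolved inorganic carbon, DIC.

DIC = 5.20 mmol/kg

[CO2*] = KH · pCO2 = 10^(−1.33) × 1.40×10^4×10^-6 = 6.548×10^-4 mol/kg
α₀ = 1/(1 + K1/[H⁺] + K1K2/[H⁺]²) = 1/(1 + 10^+0.84 + 10^-1.55) = 0.1258
DIC = [CO2*]/α₀ = 6.548×10^-4 / 0.1258 = 5.20 mmol/kg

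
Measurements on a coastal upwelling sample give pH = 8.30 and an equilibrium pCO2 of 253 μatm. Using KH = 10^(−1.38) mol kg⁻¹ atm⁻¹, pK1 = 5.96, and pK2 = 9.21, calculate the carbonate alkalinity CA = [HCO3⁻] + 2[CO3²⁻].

[CO2*] = KH · pCO2 = 10^(−1.38) × 253×10^-6 = 1.055×10^-5 mol/kg
α₀ = 1/(1 + K1/[H⁺] + K1K2/[H⁺]²) = 1/(1 + 10^+2.34 + 10^+1.43) = 0.004054
DIC = [CO2*]/α₀ = 1.055×10^-5 / 0.004054 = 2.602 mmol/kg
CA = (α₁ + 2α₂)·DIC = (0.8868 + 2×0.1091) × 2.602 = 2.88 mmol/kg

CA = 2.88 mmol/kg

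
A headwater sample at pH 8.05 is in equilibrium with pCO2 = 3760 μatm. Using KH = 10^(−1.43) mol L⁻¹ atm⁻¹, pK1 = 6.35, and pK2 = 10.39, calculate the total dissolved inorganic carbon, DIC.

[CO2*] = KH · pCO2 = 10^(−1.43) × 3760×10^-6 = 1.397×10^-4 mol/L
α₀ = 1/(1 + K1/[H⁺] + K1K2/[H⁺]²) = 1/(1 + 10^+1.70 + 10^-0.64) = 0.01948
DIC = [CO2*]/α₀ = 1.397×10^-4 / 0.01948 = 7.17 mmol/L

DIC = 7.17 mmol/L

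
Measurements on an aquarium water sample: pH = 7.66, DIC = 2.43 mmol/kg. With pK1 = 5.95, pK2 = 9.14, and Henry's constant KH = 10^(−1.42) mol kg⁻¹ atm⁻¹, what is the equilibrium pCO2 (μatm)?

α₀ = 1 / (1 + K1/[H⁺] + K1K2/[H⁺]²) = 1 / (1 + 10^+1.71 + 10^+0.23)
   = 1 / (1 + 51.286 + 1.6982) = 1/53.984 = 0.01852
[CO2*] = α₀ × DIC = 0.01852 × 2.43 = 0.04501 mmol/kg
pCO2 = [CO2*]/KH = 4.501×10^-5 / 3.802×10^-2 = 1180 μatm

pCO2 = 1180 μatm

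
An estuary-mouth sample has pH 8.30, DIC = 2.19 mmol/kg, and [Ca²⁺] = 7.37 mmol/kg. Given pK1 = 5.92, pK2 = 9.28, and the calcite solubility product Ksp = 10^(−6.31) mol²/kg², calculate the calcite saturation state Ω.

α₂ = 1 / (1 + [H⁺]/K2 + [H⁺]²/(K1K2)) = 1 / (1 + 10^+0.98 + 10^-1.40)
   = 1 / (1 + 9.5499 + 0.039811) = 1/10.590 = 0.09443
[CO3²⁻] = α₂ × DIC = 0.09443 × 2.19 = 0.2068 mmol/kg
Ksp = 10^(−6.31) = 4.898×10^-7
Ω = [Ca²⁺][CO3²⁻]/Ksp = (7.37×10^-3)(2.068×10^-4) / 4.898×10^-7 = 3.11

Ω = 3.11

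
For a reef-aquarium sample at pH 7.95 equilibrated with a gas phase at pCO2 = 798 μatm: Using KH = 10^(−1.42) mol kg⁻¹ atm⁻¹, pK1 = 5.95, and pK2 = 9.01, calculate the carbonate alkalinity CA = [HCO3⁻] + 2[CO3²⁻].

[CO2*] = KH · pCO2 = 10^(−1.42) × 798×10^-6 = 3.034×10^-5 mol/kg
α₀ = 1/(1 + K1/[H⁺] + K1K2/[H⁺]²) = 1/(1 + 10^+2.00 + 10^+0.94) = 0.009115
DIC = [CO2*]/α₀ = 3.034×10^-5 / 0.009115 = 3.328 mmol/kg
CA = (α₁ + 2α₂)·DIC = (0.9115 + 2×0.07939) × 3.328 = 3.56 mmol/kg

CA = 3.56 mmol/kg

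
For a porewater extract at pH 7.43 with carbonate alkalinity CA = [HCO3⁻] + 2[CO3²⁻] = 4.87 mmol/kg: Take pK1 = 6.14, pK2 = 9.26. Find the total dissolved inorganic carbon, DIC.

CA = [HCO3⁻] + 2[CO3²⁻] = (α₁ + 2α₂)·DIC
At pH 7.43: [H⁺]/K1 = 10^-1.29 = 0.051286, K2/[H⁺] = 10^-1.83 = 0.014791
α₁ = 1/(1 + 0.051286 + 0.014791) = 1/1.0661 = 0.9380; α₂ = α₁·K2/[H⁺] = 0.01387
α₁ + 2α₂ = 0.9658
DIC = CA / (α₁ + 2α₂) = 4.87 / 0.9658 = 5.04 mmol/kg

DIC = 5.04 mmol/kg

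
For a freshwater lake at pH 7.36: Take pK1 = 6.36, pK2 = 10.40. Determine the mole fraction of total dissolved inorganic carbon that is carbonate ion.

α₂ = 0.000828

α₂ = 1 / (1 + [H⁺]/K2 + [H⁺]²/(K1K2)) = 1 / (1 + 10^+3.04 + 10^+2.04)
   = 1 / (1 + 1096.5 + 109.65) = 1/1207.1 = 0.0008284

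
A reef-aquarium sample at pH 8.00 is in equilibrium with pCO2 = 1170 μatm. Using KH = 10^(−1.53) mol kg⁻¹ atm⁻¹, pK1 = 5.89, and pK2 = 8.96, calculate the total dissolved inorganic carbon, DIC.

DIC = 4.97 mmol/kg

[CO2*] = KH · pCO2 = 10^(−1.53) × 1170×10^-6 = 3.453×10^-5 mol/kg
α₀ = 1/(1 + K1/[H⁺] + K1K2/[H⁺]²) = 1/(1 + 10^+2.11 + 10^+1.15) = 0.006947
DIC = [CO2*]/α₀ = 3.453×10^-5 / 0.006947 = 4.97 mmol/kg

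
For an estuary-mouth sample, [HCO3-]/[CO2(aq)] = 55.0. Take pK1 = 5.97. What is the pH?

pH = 7.71

From K1 = [H⁺][HCO3-]/[CO2(aq)]:  pH = pK1 + log₁₀([HCO3-]/[CO2(aq)])
log₁₀(55.0) = +1.740
pH = 5.97 + (+1.740) = 7.71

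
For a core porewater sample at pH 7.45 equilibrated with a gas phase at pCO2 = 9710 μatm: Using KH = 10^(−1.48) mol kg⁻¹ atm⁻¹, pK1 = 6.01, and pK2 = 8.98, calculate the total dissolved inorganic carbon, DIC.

DIC = 9.44 mmol/kg

[CO2*] = KH · pCO2 = 10^(−1.48) × 9710×10^-6 = 3.215×10^-4 mol/kg
α₀ = 1/(1 + K1/[H⁺] + K1K2/[H⁺]²) = 1/(1 + 10^+1.44 + 10^-0.09) = 0.03407
DIC = [CO2*]/α₀ = 3.215×10^-4 / 0.03407 = 9.44 mmol/kg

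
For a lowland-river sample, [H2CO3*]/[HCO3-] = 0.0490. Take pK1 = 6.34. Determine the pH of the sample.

pH = 7.65

From K1 = [H⁺][HCO3-]/[H2CO3*]:  pH = pK1 − log₁₀([H2CO3*]/[HCO3-])
log₁₀(0.0490) = -1.310
pH = 6.34 − (-1.310) = 7.65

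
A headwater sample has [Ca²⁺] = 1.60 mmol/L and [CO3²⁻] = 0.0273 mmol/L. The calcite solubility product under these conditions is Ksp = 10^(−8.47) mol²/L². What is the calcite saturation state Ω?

Ksp = 10^(−8.47) = 3.388×10^-9
Ω = [Ca²⁺][CO3²⁻]/Ksp = (1.60×10^-3)(0.0273×10^-3) / 3.388×10^-9 = 12.9

Ω = 12.9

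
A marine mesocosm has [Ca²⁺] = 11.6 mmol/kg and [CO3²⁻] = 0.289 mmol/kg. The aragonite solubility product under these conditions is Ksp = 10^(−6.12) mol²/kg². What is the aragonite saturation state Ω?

Ω = 4.42

Ksp = 10^(−6.12) = 7.586×10^-7
Ω = [Ca²⁺][CO3²⁻]/Ksp = (11.6×10^-3)(0.289×10^-3) / 7.586×10^-7 = 4.42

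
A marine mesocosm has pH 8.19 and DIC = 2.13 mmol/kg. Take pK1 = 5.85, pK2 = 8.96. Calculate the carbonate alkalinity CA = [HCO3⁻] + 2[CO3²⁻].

CA = 2.43 mmol/kg

CA = [HCO3⁻] + 2[CO3²⁻] = (α₁ + 2α₂)·DIC
At pH 8.19: [H⁺]/K1 = 10^-2.34 = 0.0045709, K2/[H⁺] = 10^-0.77 = 0.16982
α₁ = 1/(1 + 0.0045709 + 0.16982) = 1/1.1744 = 0.8515; α₂ = α₁·K2/[H⁺] = 0.1446
α₁ + 2α₂ = 1.1407
CA = 1.1407 × 2.13 = 2.43 mmol/kg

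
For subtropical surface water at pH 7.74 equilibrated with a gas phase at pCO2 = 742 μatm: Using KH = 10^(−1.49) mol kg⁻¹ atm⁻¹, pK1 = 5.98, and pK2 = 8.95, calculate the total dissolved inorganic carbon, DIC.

DIC = 1.49 mmol/kg

[CO2*] = KH · pCO2 = 10^(−1.49) × 742×10^-6 = 2.401×10^-5 mol/kg
α₀ = 1/(1 + K1/[H⁺] + K1K2/[H⁺]²) = 1/(1 + 10^+1.76 + 10^+0.55) = 0.01611
DIC = [CO2*]/α₀ = 2.401×10^-5 / 0.01611 = 1.49 mmol/kg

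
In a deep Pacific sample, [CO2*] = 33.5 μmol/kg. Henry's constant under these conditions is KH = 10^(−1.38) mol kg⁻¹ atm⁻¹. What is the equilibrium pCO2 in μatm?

pCO2 = 804 μatm

KH = 10^(−1.38) = 4.169×10^-2 mol kg⁻¹ atm⁻¹
pCO2 = [CO2*]/KH = 33.5×10^-6 / 4.169×10^-2 = 8.04×10^-4 atm = 804 μatm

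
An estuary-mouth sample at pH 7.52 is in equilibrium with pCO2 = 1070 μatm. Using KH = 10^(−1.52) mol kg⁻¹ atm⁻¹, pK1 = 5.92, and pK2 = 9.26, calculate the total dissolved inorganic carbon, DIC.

[CO2*] = KH · pCO2 = 10^(−1.52) × 1070×10^-6 = 3.231×10^-5 mol/kg
α₀ = 1/(1 + K1/[H⁺] + K1K2/[H⁺]²) = 1/(1 + 10^+1.60 + 10^-0.14) = 0.02408
DIC = [CO2*]/α₀ = 3.231×10^-5 / 0.02408 = 1.34 mmol/kg

DIC = 1.34 mmol/kg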